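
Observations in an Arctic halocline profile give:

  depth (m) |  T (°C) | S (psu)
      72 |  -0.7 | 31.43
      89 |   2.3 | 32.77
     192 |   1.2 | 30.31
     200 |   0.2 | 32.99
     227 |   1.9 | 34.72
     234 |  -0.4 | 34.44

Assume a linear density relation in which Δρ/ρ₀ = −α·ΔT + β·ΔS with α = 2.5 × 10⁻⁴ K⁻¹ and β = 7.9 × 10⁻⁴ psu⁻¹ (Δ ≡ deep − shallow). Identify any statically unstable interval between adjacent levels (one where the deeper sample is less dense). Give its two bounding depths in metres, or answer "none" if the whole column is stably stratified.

89–192 m

Evaluate Δρ/ρ₀ = −αΔT + βΔS across each adjacent pair:
  72–89 m: −αΔT+βΔS = −(2.5 × 10⁻⁴)(+3.0)+(7.9 × 10⁻⁴)(+1.34) = 3.1 × 10⁻⁴ → stable
  89–192 m: −αΔT+βΔS = −(2.5 × 10⁻⁴)(-1.1)+(7.9 × 10⁻⁴)(-2.46) = -1.7 × 10⁻³ → UNSTABLE
  192–200 m: −αΔT+βΔS = −(2.5 × 10⁻⁴)(-1.0)+(7.9 × 10⁻⁴)(+2.68) = 2.4 × 10⁻³ → stable
  200–227 m: −αΔT+βΔS = −(2.5 × 10⁻⁴)(+1.7)+(7.9 × 10⁻⁴)(+1.73) = 9.4 × 10⁻⁴ → stable
  227–234 m: −αΔT+βΔS = −(2.5 × 10⁻⁴)(-2.3)+(7.9 × 10⁻⁴)(-0.28) = 3.5 × 10⁻⁴ → stable
The 89–192 m interval has Δρ < 0: lighter water underlies denser water.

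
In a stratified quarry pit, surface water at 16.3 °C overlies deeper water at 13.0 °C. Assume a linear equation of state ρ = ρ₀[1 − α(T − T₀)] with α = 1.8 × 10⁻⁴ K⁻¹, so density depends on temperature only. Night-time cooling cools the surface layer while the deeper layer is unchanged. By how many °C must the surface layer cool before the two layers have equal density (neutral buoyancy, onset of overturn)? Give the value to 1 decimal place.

3.3 °C

With temperature the only control, equal density requires T_surf′ = T_deep.
T_surf′ = 13.0 °C.
Cooling required: 16.3 − 13.0 = 3.3 °C.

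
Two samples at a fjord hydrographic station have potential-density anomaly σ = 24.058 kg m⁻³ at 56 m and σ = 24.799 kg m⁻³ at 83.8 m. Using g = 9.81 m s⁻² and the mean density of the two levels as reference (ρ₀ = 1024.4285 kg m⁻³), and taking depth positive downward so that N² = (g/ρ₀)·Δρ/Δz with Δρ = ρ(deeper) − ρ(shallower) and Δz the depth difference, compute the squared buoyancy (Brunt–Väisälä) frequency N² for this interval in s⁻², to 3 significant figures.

2.55 × 10⁻⁴ s⁻²

Δρ = 1024.799 − 1024.058 = 0.741 kg m⁻³ over Δz = 83.8 − 56 = 27.8 m.
N² = (9.81/1024.4285) × (0.741/27.8) = 2.5525 × 10⁻⁴ s⁻² ≈ 2.55 × 10⁻⁴ s⁻².
A positive N² confirms static stability across the interval.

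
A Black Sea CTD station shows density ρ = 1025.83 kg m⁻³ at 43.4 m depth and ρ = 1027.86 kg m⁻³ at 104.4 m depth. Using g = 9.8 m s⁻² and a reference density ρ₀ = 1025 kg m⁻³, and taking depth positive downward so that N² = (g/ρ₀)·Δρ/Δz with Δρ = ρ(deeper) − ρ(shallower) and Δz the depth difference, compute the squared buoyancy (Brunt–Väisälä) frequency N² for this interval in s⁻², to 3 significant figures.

3.18 × 10⁻⁴ s⁻²

Δρ = 1027.86 − 1025.83 = 2.03 kg m⁻³ over Δz = 104.4 − 43.4 = 61 m.
N² = (9.8/1025) × (2.03/61) = 3.1818 × 10⁻⁴ s⁻² ≈ 3.18 × 10⁻⁴ s⁻².
N² > 0, so the interval is statically stable.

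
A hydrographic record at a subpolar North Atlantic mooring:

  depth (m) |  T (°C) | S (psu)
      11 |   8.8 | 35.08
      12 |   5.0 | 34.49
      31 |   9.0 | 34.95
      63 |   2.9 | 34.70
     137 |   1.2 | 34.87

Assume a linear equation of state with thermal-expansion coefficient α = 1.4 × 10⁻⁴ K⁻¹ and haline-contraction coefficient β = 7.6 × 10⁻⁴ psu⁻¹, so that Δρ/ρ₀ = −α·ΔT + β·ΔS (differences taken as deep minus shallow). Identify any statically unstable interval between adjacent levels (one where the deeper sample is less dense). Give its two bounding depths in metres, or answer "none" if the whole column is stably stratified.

12–31 m

Evaluate Δρ/ρ₀ = −αΔT + βΔS across each adjacent pair:
  11–12 m: −αΔT+βΔS = −(1.4 × 10⁻⁴)(-3.8)+(7.6 × 10⁻⁴)(-0.59) = 8.4 × 10⁻⁵ → stable
  12–31 m: −αΔT+βΔS = −(1.4 × 10⁻⁴)(+4.0)+(7.6 × 10⁻⁴)(+0.46) = -2.1 × 10⁻⁴ → UNSTABLE
  31–63 m: −αΔT+βΔS = −(1.4 × 10⁻⁴)(-6.1)+(7.6 × 10⁻⁴)(-0.25) = 6.6 × 10⁻⁴ → stable
  63–137 m: −αΔT+βΔS = −(1.4 × 10⁻⁴)(-1.7)+(7.6 × 10⁻⁴)(+0.17) = 3.7 × 10⁻⁴ → stable
The 12–31 m interval has Δρ < 0: lighter water underlies denser water.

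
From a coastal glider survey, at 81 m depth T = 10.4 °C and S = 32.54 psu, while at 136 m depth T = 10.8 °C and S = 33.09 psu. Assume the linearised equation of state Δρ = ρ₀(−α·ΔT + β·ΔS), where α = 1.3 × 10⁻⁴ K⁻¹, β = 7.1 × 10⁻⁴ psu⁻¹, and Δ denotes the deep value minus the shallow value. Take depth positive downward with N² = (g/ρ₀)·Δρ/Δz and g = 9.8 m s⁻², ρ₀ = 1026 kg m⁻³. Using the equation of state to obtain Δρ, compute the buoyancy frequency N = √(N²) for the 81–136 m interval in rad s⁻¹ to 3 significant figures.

ΔT = +0.4 K, ΔS = +0.55 psu (deep − shallow).
Δρ/ρ₀ = −αΔT + βΔS = -5.20 × 10⁻⁵ + 3.905 × 10⁻⁴ = 3.385 × 10⁻⁴, so Δρ ≈ 0.3473 kg m⁻³.
N² = (g/ρ₀)·Δρ/Δz = g·(Δρ/ρ₀)/Δz = 9.8 × 3.385 × 10⁻⁴ / 55 = 6.0315 × 10⁻⁵ s⁻².
N = √(6.0315 × 10⁻⁵) = 7.7663 × 10⁻³ rad s⁻¹ ≈ 7.77 × 10⁻³ rad s⁻¹.

7.77 × 10⁻³ rad s⁻¹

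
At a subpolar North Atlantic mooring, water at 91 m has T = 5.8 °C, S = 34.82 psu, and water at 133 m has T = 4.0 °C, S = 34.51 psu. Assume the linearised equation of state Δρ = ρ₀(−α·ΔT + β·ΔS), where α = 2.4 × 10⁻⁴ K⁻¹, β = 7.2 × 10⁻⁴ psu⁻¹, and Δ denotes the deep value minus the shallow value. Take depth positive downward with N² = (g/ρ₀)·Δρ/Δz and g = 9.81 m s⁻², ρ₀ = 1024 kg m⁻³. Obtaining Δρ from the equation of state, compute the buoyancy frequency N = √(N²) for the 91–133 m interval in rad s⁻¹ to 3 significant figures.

ΔT = -1.8 K, ΔS = -0.31 psu (deep − shallow).
Δρ/ρ₀ = −αΔT + βΔS = 4.32 × 10⁻⁴ − 2.232 × 10⁻⁴ = 2.088 × 10⁻⁴, so Δρ ≈ 0.2138 kg m⁻³.
N² = (g/ρ₀)·Δρ/Δz = g·(Δρ/ρ₀)/Δz = 9.81 × 2.088 × 10⁻⁴ / 42 = 4.8770 × 10⁻⁵ s⁻².
N = √(4.8770 × 10⁻⁵) = 6.9836 × 10⁻³ rad s⁻¹ ≈ 6.98 × 10⁻³ rad s⁻¹.

6.98 × 10⁻³ rad s⁻¹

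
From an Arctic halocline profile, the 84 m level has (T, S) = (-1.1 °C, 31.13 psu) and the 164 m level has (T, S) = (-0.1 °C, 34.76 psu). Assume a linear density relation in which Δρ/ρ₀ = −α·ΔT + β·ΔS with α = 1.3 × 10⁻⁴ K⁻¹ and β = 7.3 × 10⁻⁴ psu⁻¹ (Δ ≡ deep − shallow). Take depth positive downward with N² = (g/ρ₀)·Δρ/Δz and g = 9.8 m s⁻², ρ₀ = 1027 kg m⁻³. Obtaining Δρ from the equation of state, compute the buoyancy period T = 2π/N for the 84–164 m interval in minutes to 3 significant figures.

ΔT = +1.0 K, ΔS = +3.63 psu (deep − shallow).
Δρ/ρ₀ = −αΔT + βΔS = -1.30 × 10⁻⁴ + 2.6499 × 10⁻³ = 2.5199 × 10⁻³, so Δρ ≈ 2.588 kg m⁻³.
N² = (g/ρ₀)·Δρ/Δz = g·(Δρ/ρ₀)/Δz = 9.8 × 2.5199 × 10⁻³ / 80 = 3.0869 × 10⁻⁴ s⁻².
N = √(3.0869 × 10⁻⁴) = 0.017570 rad s⁻¹ → T = 2π/N = 357.61 s = 5.9602 min ≈ 5.96 min.

5.96 min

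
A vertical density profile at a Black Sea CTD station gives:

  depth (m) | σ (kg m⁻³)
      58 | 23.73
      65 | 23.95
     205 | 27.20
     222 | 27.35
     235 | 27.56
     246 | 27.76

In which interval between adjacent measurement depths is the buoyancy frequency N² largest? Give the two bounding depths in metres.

58–65 m

Compute the density gradient over each adjacent pair:
  58–65 m: Δρ/Δz = 0.22/7 = 0.031 kg m⁻⁴
  65–205 m: Δρ/Δz = 3.25/140 = 0.023 kg m⁻⁴
  205–222 m: Δρ/Δz = 0.15/17 = 8.8 × 10⁻³ kg m⁻⁴
  222–235 m: Δρ/Δz = 0.21/13 = 0.016 kg m⁻⁴
  235–246 m: Δρ/Δz = 0.20/11 = 0.018 kg m⁻⁴
The largest gradient is in the 58–65 m interval — the pycnocline.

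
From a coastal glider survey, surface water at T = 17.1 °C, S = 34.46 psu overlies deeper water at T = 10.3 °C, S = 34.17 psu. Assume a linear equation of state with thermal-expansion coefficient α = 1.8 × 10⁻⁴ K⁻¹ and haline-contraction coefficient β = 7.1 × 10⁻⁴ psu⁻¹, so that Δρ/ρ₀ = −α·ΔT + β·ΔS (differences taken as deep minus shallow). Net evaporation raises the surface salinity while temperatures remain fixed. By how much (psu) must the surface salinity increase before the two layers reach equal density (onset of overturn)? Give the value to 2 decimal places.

Neutral buoyancy requires −α(T_deep − T_surf) + β(S_deep − S_surf′) = 0.
S_surf′ = S_deep − (α/β)·ΔT = 34.17 − (1.8 × 10⁻⁴/7.1 × 10⁻⁴)·(-6.8) = 35.8939 psu.
Increase required: 35.8939 − 34.46 = 1.4339 psu.

1.43 psu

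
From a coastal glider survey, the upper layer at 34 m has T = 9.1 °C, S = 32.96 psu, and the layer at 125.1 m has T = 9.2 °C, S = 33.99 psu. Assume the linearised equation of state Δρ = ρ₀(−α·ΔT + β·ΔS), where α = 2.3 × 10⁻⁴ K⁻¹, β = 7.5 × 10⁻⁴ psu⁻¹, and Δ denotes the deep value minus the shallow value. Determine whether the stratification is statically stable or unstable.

ΔT = 9.2 − 9.1 = +0.1 K and ΔS = 33.99 − 32.96 = +1.03 psu (deep − shallow).
−αΔT = -2.30 × 10⁻⁵; βΔS = 7.725 × 10⁻⁴; sum Δρ/ρ₀ = 7.495 × 10⁻⁴.
Δρ/ρ₀ > 0, so Δρ > 0: deeper water is denser → statically stable.

stable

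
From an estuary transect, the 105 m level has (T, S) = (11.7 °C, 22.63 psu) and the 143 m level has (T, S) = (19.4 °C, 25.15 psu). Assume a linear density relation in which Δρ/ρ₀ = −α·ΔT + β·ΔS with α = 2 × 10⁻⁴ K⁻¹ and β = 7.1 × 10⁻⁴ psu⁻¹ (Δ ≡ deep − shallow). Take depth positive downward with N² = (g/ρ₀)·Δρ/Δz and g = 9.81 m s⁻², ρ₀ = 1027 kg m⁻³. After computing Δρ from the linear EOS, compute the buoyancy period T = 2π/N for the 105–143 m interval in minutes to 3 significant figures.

ΔT = +7.7 K, ΔS = +2.52 psu (deep − shallow).
Δρ/ρ₀ = −αΔT + βΔS = -1.54 × 10⁻³ + 1.7892 × 10⁻³ = 2.492 × 10⁻⁴, so Δρ ≈ 0.2559 kg m⁻³.
N² = (g/ρ₀)·Δρ/Δz = g·(Δρ/ρ₀)/Δz = 9.81 × 2.492 × 10⁻⁴ / 38 = 6.4333 × 10⁻⁵ s⁻².
N = √(6.4333 × 10⁻⁵) = 8.0208 × 10⁻³ rad s⁻¹ → T = 2π/N = 783.36 s = 13.056 min ≈ 13.1 min.

13.1 min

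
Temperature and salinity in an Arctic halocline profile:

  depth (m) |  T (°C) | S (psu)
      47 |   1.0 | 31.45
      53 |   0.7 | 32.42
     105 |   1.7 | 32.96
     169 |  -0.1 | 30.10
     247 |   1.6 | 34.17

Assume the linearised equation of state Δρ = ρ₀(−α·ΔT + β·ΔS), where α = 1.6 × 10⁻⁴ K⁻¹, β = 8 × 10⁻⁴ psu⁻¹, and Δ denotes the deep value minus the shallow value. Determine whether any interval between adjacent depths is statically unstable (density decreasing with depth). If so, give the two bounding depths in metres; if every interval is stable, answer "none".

Evaluate Δρ/ρ₀ = −αΔT + βΔS across each adjacent pair:
  47–53 m: −αΔT+βΔS = −(1.6 × 10⁻⁴)(-0.3)+(8 × 10⁻⁴)(+0.97) = 8.2 × 10⁻⁴ → stable
  53–105 m: −αΔT+βΔS = −(1.6 × 10⁻⁴)(+1.0)+(8 × 10⁻⁴)(+0.54) = 2.7 × 10⁻⁴ → stable
  105–169 m: −αΔT+βΔS = −(1.6 × 10⁻⁴)(-1.8)+(8 × 10⁻⁴)(-2.86) = -2.0 × 10⁻³ → UNSTABLE
  169–247 m: −αΔT+βΔS = −(1.6 × 10⁻⁴)(+1.7)+(8 × 10⁻⁴)(+4.07) = 3.0 × 10⁻³ → stable
The 105–169 m interval has Δρ < 0: lighter water underlies denser water.

105–169 m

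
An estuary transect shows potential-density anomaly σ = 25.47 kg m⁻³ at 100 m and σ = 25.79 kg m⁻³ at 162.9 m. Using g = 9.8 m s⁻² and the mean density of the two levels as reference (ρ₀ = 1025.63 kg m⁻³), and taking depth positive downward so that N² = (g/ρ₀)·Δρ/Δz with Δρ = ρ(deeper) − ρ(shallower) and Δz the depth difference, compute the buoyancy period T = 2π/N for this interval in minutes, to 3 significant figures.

Δρ = 1025.79 − 1025.47 = 0.32 kg m⁻³ over Δz = 162.9 − 100 = 62.9 m.
N² = (9.8/1025.63) × (0.32/62.9) = 4.8611 × 10⁻⁵ s⁻².
N = √(4.8611 × 10⁻⁵) = 6.9722 × 10⁻³ rad s⁻¹, so T = 2π/N = 901.18 s = 15.020 min ≈ 15.0 min.
A positive N² confirms static stability across the interval.

15.0 min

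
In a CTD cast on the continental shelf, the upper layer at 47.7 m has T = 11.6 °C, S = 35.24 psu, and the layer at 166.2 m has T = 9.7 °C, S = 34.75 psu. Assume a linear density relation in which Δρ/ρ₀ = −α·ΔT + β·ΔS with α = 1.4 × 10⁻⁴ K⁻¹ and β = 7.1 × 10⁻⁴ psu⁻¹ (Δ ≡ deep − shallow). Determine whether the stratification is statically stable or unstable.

ΔT = 9.7 − 11.6 = -1.9 K and ΔS = 34.75 − 35.24 = -0.49 psu (deep − shallow).
−αΔT = 2.66 × 10⁻⁴; βΔS = -3.479 × 10⁻⁴; sum Δρ/ρ₀ = -8.19 × 10⁻⁵.
Δρ/ρ₀ < 0, so Δρ < 0: deeper water is lighter → statically unstable; the column would overturn.

unstable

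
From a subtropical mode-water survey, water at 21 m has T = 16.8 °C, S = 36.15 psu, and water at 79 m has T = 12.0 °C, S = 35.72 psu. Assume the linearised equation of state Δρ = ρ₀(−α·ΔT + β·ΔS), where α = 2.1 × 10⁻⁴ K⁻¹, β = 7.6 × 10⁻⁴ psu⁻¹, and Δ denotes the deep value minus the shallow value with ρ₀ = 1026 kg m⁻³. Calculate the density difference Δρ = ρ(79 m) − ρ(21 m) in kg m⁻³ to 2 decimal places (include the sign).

ΔT = -4.8 K, ΔS = -0.43 psu (deep − shallow).
Δρ/ρ₀ = −(2.1 × 10⁻⁴)(-4.8) + (7.6 × 10⁻⁴)(-0.43) = 6.812 × 10⁻⁴.
Δρ = 1026 × (6.812 × 10⁻⁴) = +0.70 kg m⁻³.
Positive Δρ: denser below, stable.

+0.70 kg m⁻³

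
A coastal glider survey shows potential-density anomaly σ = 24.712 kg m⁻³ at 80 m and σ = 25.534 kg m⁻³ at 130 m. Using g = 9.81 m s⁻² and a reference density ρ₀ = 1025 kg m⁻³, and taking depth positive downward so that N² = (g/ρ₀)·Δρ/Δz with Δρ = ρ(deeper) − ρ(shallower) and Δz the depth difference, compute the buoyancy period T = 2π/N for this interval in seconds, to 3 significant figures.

501 s

Δρ = 1025.534 − 1024.712 = 0.822 kg m⁻³ over Δz = 130 − 80 = 50 m.
N² = (9.81/1025) × (0.822/50) = 1.5734 × 10⁻⁴ s⁻².
N = √(1.5734 × 10⁻⁴) = 0.012544 rad s⁻¹, so T = 2π/N = 500.89 s ≈ 501 s.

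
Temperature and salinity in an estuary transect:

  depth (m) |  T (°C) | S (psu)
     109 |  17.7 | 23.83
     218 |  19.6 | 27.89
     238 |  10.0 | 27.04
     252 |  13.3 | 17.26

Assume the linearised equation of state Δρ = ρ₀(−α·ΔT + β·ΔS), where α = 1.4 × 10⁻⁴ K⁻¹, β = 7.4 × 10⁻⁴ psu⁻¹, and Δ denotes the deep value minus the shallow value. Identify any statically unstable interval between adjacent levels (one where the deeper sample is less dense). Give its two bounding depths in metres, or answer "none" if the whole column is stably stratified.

Evaluate Δρ/ρ₀ = −αΔT + βΔS across each adjacent pair:
  109–218 m: −αΔT+βΔS = −(1.4 × 10⁻⁴)(+1.9)+(7.4 × 10⁻⁴)(+4.06) = 2.7 × 10⁻³ → stable
  218–238 m: −αΔT+βΔS = −(1.4 × 10⁻⁴)(-9.6)+(7.4 × 10⁻⁴)(-0.85) = 7.1 × 10⁻⁴ → stable
  238–252 m: −αΔT+βΔS = −(1.4 × 10⁻⁴)(+3.3)+(7.4 × 10⁻⁴)(-9.78) = -7.7 × 10⁻³ → UNSTABLE
The 238–252 m interval has Δρ < 0: lighter water underlies denser water.

238–252 m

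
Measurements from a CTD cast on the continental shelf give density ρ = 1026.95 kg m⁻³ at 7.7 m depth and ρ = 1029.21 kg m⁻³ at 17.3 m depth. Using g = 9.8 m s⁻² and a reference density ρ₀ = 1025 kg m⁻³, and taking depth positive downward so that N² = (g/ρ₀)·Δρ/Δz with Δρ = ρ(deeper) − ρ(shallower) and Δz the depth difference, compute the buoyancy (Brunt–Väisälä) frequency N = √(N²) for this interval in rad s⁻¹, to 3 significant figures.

0.0474 rad s⁻¹

Δρ = 1029.21 − 1026.95 = 2.26 kg m⁻³ over Δz = 17.3 − 7.7 = 9.6 m.
N² = (9.8/1025) × (2.26/9.6) = 2.2508 × 10⁻³ s⁻².
N = √(2.2508 × 10⁻³) = 0.047443 rad s⁻¹ ≈ 0.0474 rad s⁻¹.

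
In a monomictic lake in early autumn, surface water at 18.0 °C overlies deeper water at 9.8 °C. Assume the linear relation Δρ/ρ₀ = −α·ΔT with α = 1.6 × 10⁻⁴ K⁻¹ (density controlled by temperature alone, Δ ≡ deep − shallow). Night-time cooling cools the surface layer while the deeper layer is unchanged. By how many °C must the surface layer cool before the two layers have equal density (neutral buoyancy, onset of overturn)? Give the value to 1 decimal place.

With temperature the only control, equal density requires T_surf′ = T_deep.
T_surf′ = 9.8 °C.
Cooling required: 18.0 − 9.8 = 8.2 °C.

8.2 °C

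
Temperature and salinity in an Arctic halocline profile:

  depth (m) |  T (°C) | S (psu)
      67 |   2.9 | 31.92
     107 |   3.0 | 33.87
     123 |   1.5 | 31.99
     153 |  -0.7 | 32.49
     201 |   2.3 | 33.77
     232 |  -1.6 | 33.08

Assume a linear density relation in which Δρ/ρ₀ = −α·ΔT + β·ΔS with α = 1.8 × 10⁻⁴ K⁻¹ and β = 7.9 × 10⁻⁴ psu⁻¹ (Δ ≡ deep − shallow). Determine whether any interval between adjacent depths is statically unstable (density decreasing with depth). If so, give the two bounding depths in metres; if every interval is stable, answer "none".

107–123 m

Evaluate Δρ/ρ₀ = −αΔT + βΔS across each adjacent pair:
  67–107 m: −αΔT+βΔS = −(1.8 × 10⁻⁴)(+0.1)+(7.9 × 10⁻⁴)(+1.95) = 1.5 × 10⁻³ → stable
  107–123 m: −αΔT+βΔS = −(1.8 × 10⁻⁴)(-1.5)+(7.9 × 10⁻⁴)(-1.88) = -1.2 × 10⁻³ → UNSTABLE
  123–153 m: −αΔT+βΔS = −(1.8 × 10⁻⁴)(-2.2)+(7.9 × 10⁻⁴)(+0.50) = 7.9 × 10⁻⁴ → stable
  153–201 m: −αΔT+βΔS = −(1.8 × 10⁻⁴)(+3.0)+(7.9 × 10⁻⁴)(+1.28) = 4.7 × 10⁻⁴ → stable
  201–232 m: −αΔT+βΔS = −(1.8 × 10⁻⁴)(-3.9)+(7.9 × 10⁻⁴)(-0.69) = 1.6 × 10⁻⁴ → stable
The 107–123 m interval has Δρ < 0: lighter water underlies denser water.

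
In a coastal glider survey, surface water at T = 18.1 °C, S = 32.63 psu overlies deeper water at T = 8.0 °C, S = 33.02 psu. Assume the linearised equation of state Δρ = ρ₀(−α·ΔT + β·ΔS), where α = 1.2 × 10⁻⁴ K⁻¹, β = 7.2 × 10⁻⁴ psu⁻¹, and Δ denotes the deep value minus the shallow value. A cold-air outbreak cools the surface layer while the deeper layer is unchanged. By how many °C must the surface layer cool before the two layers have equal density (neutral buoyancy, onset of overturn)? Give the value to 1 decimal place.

12.4 °C

Neutral buoyancy requires Δρ = 0, i.e. −α(T_deep − T_surf′) + β(S_deep − S_surf) = 0.
T_surf′ = T_deep − (β/α)·ΔS = 8.0 − (7.2 × 10⁻⁴/1.2 × 10⁻⁴)·(+0.39) = 5.660 °C.
Cooling required: 18.1 − (5.660) = 12.440 °C.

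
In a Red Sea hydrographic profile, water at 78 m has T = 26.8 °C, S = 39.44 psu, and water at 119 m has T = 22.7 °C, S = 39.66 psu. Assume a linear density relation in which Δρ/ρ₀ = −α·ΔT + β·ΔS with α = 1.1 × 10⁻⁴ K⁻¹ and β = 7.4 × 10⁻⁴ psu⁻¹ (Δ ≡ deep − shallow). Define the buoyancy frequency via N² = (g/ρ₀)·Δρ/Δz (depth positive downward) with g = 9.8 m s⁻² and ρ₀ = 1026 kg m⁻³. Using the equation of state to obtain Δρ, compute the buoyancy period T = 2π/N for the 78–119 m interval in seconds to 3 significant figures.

ΔT = -4.1 K, ΔS = +0.22 psu (deep − shallow).
Δρ/ρ₀ = −αΔT + βΔS = 4.51 × 10⁻⁴ + 1.628 × 10⁻⁴ = 6.138 × 10⁻⁴, so Δρ ≈ 0.6298 kg m⁻³.
N² = (g/ρ₀)·Δρ/Δz = g·(Δρ/ρ₀)/Δz = 9.8 × 6.138 × 10⁻⁴ / 41 = 1.4671 × 10⁻⁴ s⁻².
N = √(1.4671 × 10⁻⁴) = 0.012112 rad s⁻¹ → T = 2π/N = 518.76 s ≈ 519 s.

519 s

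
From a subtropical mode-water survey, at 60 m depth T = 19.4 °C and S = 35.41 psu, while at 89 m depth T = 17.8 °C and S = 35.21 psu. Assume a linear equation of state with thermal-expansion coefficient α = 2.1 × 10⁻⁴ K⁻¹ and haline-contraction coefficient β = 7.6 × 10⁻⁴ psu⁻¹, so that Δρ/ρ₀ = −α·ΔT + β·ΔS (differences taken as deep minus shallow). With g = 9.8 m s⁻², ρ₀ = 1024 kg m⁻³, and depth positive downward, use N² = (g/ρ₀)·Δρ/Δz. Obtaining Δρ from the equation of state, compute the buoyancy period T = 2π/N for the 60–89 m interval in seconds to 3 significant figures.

ΔT = -1.6 K, ΔS = -0.20 psu (deep − shallow).
Δρ/ρ₀ = −αΔT + βΔS = 3.36 × 10⁻⁴ − 1.52 × 10⁻⁴ = 1.84 × 10⁻⁴, so Δρ ≈ 0.1884 kg m⁻³.
N² = (g/ρ₀)·Δρ/Δz = g·(Δρ/ρ₀)/Δz = 9.8 × 1.84 × 10⁻⁴ / 29 = 6.2179 × 10⁻⁵ s⁻².
N = √(6.2179 × 10⁻⁵) = 7.8854 × 10⁻³ rad s⁻¹ → T = 2π/N = 796.81 s ≈ 797 s.

797 s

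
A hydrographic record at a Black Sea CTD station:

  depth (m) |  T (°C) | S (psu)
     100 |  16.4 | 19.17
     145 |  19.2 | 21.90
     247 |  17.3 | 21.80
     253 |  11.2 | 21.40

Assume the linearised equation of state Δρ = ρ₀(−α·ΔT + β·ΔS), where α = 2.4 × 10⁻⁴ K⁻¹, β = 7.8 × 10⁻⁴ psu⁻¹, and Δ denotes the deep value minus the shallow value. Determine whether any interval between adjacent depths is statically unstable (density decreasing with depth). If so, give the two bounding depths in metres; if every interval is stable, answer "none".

none

Evaluate Δρ/ρ₀ = −αΔT + βΔS across each adjacent pair:
  100–145 m: −αΔT+βΔS = −(2.4 × 10⁻⁴)(+2.8)+(7.8 × 10⁻⁴)(+2.73) = 1.5 × 10⁻³ → stable
  145–247 m: −αΔT+βΔS = −(2.4 × 10⁻⁴)(-1.9)+(7.8 × 10⁻⁴)(-0.10) = 3.8 × 10⁻⁴ → stable
  247–253 m: −αΔT+βΔS = −(2.4 × 10⁻⁴)(-6.1)+(7.8 × 10⁻⁴)(-0.40) = 1.2 × 10⁻³ → stable
Every interval has Δρ > 0: the column is stably stratified throughout.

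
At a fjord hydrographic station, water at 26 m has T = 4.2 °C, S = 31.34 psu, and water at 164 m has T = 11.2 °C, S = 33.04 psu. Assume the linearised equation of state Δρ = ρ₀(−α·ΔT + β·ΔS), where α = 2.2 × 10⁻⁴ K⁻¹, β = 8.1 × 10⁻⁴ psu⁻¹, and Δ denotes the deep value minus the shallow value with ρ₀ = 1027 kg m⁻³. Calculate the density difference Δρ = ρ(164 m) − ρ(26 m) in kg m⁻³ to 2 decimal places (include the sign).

ΔT = +7.0 K, ΔS = +1.70 psu (deep − shallow).
Δρ/ρ₀ = −(2.2 × 10⁻⁴)(+7.0) + (8.1 × 10⁻⁴)(+1.70) = -1.63 × 10⁻⁴.
Δρ = 1027 × (-1.63 × 10⁻⁴) = -0.17 kg m⁻³.
Negative Δρ: lighter below, statically unstable.

-0.17 kg m⁻³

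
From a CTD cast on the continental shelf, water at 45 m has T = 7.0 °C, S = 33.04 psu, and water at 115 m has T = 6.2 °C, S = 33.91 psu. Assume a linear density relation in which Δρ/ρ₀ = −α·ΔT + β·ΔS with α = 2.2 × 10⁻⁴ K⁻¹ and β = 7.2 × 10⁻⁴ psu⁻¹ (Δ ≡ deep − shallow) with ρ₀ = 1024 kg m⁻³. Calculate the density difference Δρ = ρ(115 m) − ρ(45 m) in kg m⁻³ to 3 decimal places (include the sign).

+0.822 kg m⁻³

ΔT = -0.8 K, ΔS = +0.87 psu (deep − shallow).
Δρ/ρ₀ = −(2.2 × 10⁻⁴)(-0.8) + (7.2 × 10⁻⁴)(+0.87) = 8.024 × 10⁻⁴.
Δρ = 1024 × (8.024 × 10⁻⁴) = +0.822 kg m⁻³.
Positive Δρ: denser below, stable.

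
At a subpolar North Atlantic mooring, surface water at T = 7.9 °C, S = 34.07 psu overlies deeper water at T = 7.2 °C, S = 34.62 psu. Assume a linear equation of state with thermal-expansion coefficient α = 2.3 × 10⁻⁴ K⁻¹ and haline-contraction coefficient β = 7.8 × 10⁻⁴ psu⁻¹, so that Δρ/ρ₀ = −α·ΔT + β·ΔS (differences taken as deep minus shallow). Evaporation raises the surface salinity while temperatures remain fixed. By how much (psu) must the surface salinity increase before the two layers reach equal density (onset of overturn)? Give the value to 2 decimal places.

0.76 psu

Neutral buoyancy requires −α(T_deep − T_surf) + β(S_deep − S_surf′) = 0.
S_surf′ = S_deep − (α/β)·ΔT = 34.62 − (2.3 × 10⁻⁴/7.8 × 10⁻⁴)·(-0.7) = 34.8264 psu.
Increase required: 34.8264 − 34.07 = 0.7564 psu.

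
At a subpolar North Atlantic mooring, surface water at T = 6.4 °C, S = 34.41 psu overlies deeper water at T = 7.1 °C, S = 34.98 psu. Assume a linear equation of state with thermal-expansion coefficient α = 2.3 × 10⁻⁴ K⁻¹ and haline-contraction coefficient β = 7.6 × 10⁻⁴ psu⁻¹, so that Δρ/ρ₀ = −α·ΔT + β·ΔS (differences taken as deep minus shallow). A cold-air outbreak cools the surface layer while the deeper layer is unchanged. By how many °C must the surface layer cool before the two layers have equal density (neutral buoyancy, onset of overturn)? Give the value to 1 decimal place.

1.2 °C

Neutral buoyancy requires Δρ = 0, i.e. −α(T_deep − T_surf′) + β(S_deep − S_surf) = 0.
T_surf′ = T_deep − (β/α)·ΔS = 7.1 − (7.6 × 10⁻⁴/2.3 × 10⁻⁴)·(+0.57) = 5.217 °C.
Cooling required: 6.4 − (5.217) = 1.183 °C.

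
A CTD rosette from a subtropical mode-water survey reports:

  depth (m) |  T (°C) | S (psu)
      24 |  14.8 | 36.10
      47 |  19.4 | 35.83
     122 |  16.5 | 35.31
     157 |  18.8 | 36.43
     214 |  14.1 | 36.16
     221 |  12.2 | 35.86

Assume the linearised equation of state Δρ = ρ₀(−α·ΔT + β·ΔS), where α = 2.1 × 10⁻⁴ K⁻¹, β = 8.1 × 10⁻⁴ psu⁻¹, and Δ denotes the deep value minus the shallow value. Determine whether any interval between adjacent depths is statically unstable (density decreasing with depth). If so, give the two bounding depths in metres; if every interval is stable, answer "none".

24–47 m

Evaluate Δρ/ρ₀ = −αΔT + βΔS across each adjacent pair:
  24–47 m: −αΔT+βΔS = −(2.1 × 10⁻⁴)(+4.6)+(8.1 × 10⁻⁴)(-0.27) = -1.2 × 10⁻³ → UNSTABLE
  47–122 m: −αΔT+βΔS = −(2.1 × 10⁻⁴)(-2.9)+(8.1 × 10⁻⁴)(-0.52) = 1.9 × 10⁻⁴ → stable
  122–157 m: −αΔT+βΔS = −(2.1 × 10⁻⁴)(+2.3)+(8.1 × 10⁻⁴)(+1.12) = 4.2 × 10⁻⁴ → stable
  157–214 m: −αΔT+βΔS = −(2.1 × 10⁻⁴)(-4.7)+(8.1 × 10⁻⁴)(-0.27) = 7.7 × 10⁻⁴ → stable
  214–221 m: −αΔT+βΔS = −(2.1 × 10⁻⁴)(-1.9)+(8.1 × 10⁻⁴)(-0.30) = 1.6 × 10⁻⁴ → stable
The 24–47 m interval has Δρ < 0: lighter water underlies denser water.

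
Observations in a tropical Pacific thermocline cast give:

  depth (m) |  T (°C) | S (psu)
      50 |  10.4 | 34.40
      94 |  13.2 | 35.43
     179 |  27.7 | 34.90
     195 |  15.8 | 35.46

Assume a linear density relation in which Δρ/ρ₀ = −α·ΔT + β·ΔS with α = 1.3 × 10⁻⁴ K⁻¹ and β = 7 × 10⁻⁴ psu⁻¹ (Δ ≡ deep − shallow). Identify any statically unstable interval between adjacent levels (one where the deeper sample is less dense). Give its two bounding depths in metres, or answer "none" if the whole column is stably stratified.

94–179 m

Evaluate Δρ/ρ₀ = −αΔT + βΔS across each adjacent pair:
  50–94 m: −αΔT+βΔS = −(1.3 × 10⁻⁴)(+2.8)+(7 × 10⁻⁴)(+1.03) = 3.6 × 10⁻⁴ → stable
  94–179 m: −αΔT+βΔS = −(1.3 × 10⁻⁴)(+14.5)+(7 × 10⁻⁴)(-0.53) = -2.3 × 10⁻³ → UNSTABLE
  179–195 m: −αΔT+βΔS = −(1.3 × 10⁻⁴)(-11.9)+(7 × 10⁻⁴)(+0.56) = 1.9 × 10⁻³ → stable
The 94–179 m interval has Δρ < 0: lighter water underlies denser water.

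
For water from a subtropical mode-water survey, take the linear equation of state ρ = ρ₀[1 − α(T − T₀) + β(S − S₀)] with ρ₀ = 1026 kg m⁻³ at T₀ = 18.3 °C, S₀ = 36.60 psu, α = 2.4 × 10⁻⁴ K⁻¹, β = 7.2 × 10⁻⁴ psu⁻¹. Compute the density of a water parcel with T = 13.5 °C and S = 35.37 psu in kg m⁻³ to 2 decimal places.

1026.27 kg m⁻³

T − T₀ = -4.8 K, S − S₀ = -1.23 psu.
Bracket = 1 − α·(-4.8) + β·(-1.23) = 1 + (2.664 × 10⁻⁴) = 1.0002664.
ρ = 1026 × 1.0002664 = 1026.27 kg m⁻³.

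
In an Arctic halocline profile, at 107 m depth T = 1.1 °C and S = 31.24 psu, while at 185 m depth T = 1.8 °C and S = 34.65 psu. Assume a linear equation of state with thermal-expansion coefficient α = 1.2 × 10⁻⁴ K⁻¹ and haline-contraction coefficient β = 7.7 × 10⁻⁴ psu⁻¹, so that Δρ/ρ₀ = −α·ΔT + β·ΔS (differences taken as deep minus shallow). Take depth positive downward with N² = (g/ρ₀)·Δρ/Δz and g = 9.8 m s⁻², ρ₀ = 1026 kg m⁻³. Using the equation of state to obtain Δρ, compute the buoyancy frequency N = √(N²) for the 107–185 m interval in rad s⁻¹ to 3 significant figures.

ΔT = +0.7 K, ΔS = +3.41 psu (deep − shallow).
Δρ/ρ₀ = −αΔT + βΔS = -8.40 × 10⁻⁵ + 2.6257 × 10⁻³ = 2.5417 × 10⁻³, so Δρ ≈ 2.608 kg m⁻³.
N² = (g/ρ₀)·Δρ/Δz = g·(Δρ/ρ₀)/Δz = 9.8 × 2.5417 × 10⁻³ / 78 = 3.1934 × 10⁻⁴ s⁻².
N = √(3.1934 × 10⁻⁴) = 0.017870 rad s⁻¹ ≈ 0.0179 rad s⁻¹.

0.0179 rad s⁻¹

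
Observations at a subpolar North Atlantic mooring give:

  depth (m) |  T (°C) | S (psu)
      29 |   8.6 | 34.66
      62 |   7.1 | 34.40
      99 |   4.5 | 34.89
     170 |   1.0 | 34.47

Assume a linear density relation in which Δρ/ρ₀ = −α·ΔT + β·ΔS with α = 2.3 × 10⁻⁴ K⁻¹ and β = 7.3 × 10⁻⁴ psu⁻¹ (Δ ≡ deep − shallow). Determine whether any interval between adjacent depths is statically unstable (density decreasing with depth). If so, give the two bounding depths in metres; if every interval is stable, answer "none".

none

Evaluate Δρ/ρ₀ = −αΔT + βΔS across each adjacent pair:
  29–62 m: −αΔT+βΔS = −(2.3 × 10⁻⁴)(-1.5)+(7.3 × 10⁻⁴)(-0.26) = 1.6 × 10⁻⁴ → stable
  62–99 m: −αΔT+βΔS = −(2.3 × 10⁻⁴)(-2.6)+(7.3 × 10⁻⁴)(+0.49) = 9.6 × 10⁻⁴ → stable
  99–170 m: −αΔT+βΔS = −(2.3 × 10⁻⁴)(-3.5)+(7.3 × 10⁻⁴)(-0.42) = 5.0 × 10⁻⁴ → stable
Every interval has Δρ > 0: the column is stably stratified throughout.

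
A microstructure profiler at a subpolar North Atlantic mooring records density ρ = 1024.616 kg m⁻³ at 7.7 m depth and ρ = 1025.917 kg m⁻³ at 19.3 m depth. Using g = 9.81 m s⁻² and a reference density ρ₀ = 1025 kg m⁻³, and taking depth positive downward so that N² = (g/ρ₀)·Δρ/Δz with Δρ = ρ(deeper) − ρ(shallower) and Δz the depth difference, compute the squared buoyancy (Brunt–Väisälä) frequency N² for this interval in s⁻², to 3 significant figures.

Δρ = 1025.917 − 1024.616 = 1.301 kg m⁻³ over Δz = 19.3 − 7.7 = 11.6 m.
N² = (9.81/1025) × (1.301/11.6) = 1.0734 × 10⁻³ s⁻² ≈ 1.07 × 10⁻³ s⁻².
Since Δρ > 0 the layer is stably stratified.

1.07 × 10⁻³ s⁻²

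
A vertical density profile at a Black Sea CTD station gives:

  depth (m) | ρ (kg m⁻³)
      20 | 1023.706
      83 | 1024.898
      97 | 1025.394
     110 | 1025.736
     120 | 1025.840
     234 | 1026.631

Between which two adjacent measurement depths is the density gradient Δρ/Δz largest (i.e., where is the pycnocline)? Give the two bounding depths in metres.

83–97 m

Compute the density gradient over each adjacent pair:
  20–83 m: Δρ/Δz = 1.192/63 = 0.019 kg m⁻⁴
  83–97 m: Δρ/Δz = 0.496/14 = 0.035 kg m⁻⁴
  97–110 m: Δρ/Δz = 0.342/13 = 0.026 kg m⁻⁴
  110–120 m: Δρ/Δz = 0.104/10 = 0.010 kg m⁻⁴
  120–234 m: Δρ/Δz = 0.791/114 = 6.9 × 10⁻³ kg m⁻⁴
The largest gradient is in the 83–97 m interval — the pycnocline.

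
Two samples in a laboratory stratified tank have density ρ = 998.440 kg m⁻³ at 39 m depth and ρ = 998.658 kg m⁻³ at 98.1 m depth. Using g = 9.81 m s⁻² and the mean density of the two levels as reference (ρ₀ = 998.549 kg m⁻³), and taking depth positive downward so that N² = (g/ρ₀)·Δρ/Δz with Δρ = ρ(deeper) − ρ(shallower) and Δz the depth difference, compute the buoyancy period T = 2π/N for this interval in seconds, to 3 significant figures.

Δρ = 998.658 − 998.440 = 0.218 kg m⁻³ over Δz = 98.1 − 39 = 59.1 m.
N² = (9.81/998.549) × (0.218/59.1) = 3.6238 × 10⁻⁵ s⁻².
N = √(3.6238 × 10⁻⁵) = 6.0198 × 10⁻³ rad s⁻¹, so T = 2π/N = 1.0438 × 10³ s ≈ 1.04 × 10³ s.

1.04 × 10³ s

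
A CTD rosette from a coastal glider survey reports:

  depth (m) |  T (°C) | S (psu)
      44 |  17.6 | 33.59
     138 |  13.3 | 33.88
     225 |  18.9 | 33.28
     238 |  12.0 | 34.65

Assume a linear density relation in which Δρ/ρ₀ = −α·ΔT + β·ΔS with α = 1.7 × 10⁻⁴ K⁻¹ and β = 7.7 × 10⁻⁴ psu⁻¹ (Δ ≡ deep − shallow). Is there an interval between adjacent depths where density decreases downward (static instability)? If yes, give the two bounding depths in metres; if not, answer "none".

Evaluate Δρ/ρ₀ = −αΔT + βΔS across each adjacent pair:
  44–138 m: −αΔT+βΔS = −(1.7 × 10⁻⁴)(-4.3)+(7.7 × 10⁻⁴)(+0.29) = 9.5 × 10⁻⁴ → stable
  138–225 m: −αΔT+βΔS = −(1.7 × 10⁻⁴)(+5.6)+(7.7 × 10⁻⁴)(-0.60) = -1.4 × 10⁻³ → UNSTABLE
  225–238 m: −αΔT+βΔS = −(1.7 × 10⁻⁴)(-6.9)+(7.7 × 10⁻⁴)(+1.37) = 2.2 × 10⁻³ → stable
The 138–225 m interval has Δρ < 0: lighter water underlies denser water.

138–225 m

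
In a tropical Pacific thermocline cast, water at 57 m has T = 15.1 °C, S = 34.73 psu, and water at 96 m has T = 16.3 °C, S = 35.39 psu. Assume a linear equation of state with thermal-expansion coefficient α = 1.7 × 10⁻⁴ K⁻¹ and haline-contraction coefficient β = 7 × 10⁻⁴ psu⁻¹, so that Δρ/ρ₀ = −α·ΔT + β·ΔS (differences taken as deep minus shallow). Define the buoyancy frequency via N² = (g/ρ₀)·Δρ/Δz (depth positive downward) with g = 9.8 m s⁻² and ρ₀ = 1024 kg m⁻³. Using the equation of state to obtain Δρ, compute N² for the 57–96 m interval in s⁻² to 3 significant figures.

6.48 × 10⁻⁵ s⁻²

ΔT = +1.2 K, ΔS = +0.66 psu (deep − shallow).
Δρ/ρ₀ = −αΔT + βΔS = -2.04 × 10⁻⁴ + 4.62 × 10⁻⁴ = 2.58 × 10⁻⁴, so Δρ ≈ 0.2642 kg m⁻³.
N² = (g/ρ₀)·Δρ/Δz = g·(Δρ/ρ₀)/Δz = 9.8 × 2.58 × 10⁻⁴ / 39 = 6.4831 × 10⁻⁵ s⁻² ≈ 6.48 × 10⁻⁵ s⁻².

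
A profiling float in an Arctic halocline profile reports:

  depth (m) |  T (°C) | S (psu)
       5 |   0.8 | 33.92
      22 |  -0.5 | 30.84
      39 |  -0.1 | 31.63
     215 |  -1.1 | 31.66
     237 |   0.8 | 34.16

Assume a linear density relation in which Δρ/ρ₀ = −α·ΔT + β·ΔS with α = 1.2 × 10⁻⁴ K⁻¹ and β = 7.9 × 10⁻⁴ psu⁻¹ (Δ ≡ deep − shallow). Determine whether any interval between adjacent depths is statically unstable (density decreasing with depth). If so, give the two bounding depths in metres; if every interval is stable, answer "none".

5–22 m

Evaluate Δρ/ρ₀ = −αΔT + βΔS across each adjacent pair:
  5–22 m: −αΔT+βΔS = −(1.2 × 10⁻⁴)(-1.3)+(7.9 × 10⁻⁴)(-3.08) = -2.3 × 10⁻³ → UNSTABLE
  22–39 m: −αΔT+βΔS = −(1.2 × 10⁻⁴)(+0.4)+(7.9 × 10⁻⁴)(+0.79) = 5.8 × 10⁻⁴ → stable
  39–215 m: −αΔT+βΔS = −(1.2 × 10⁻⁴)(-1.0)+(7.9 × 10⁻⁴)(+0.03) = 1.4 × 10⁻⁴ → stable
  215–237 m: −αΔT+βΔS = −(1.2 × 10⁻⁴)(+1.9)+(7.9 × 10⁻⁴)(+2.50) = 1.7 × 10⁻³ → stable
The 5–22 m interval has Δρ < 0: lighter water underlies denser water.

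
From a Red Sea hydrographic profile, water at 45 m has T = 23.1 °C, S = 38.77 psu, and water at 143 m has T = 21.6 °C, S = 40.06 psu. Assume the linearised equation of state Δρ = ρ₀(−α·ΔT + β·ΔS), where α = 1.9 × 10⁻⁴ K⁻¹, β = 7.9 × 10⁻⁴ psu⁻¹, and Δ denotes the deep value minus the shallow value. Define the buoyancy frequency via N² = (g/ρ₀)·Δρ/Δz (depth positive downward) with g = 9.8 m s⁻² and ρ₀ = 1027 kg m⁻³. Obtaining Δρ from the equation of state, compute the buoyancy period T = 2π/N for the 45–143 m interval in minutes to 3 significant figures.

9.17 min

ΔT = -1.5 K, ΔS = +1.29 psu (deep − shallow).
Δρ/ρ₀ = −αΔT + βΔS = 2.85 × 10⁻⁴ + 1.0191 × 10⁻³ = 1.3041 × 10⁻³, so Δρ ≈ 1.339 kg m⁻³.
N² = (g/ρ₀)·Δρ/Δz = g·(Δρ/ρ₀)/Δz = 9.8 × 1.3041 × 10⁻³ / 98 = 1.3041 × 10⁻⁴ s⁻².
N = √(1.3041 × 10⁻⁴) = 0.011420 rad s⁻¹ → T = 2π/N = 550.19 s = 9.1698 min ≈ 9.17 min.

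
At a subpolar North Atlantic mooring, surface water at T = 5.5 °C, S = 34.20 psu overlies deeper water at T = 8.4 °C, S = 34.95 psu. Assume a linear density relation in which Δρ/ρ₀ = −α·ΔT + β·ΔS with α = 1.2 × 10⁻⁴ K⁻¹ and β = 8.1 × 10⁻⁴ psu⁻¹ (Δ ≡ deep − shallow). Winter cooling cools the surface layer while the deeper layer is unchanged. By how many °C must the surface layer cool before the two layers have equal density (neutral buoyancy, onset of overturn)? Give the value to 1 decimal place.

Neutral buoyancy requires Δρ = 0, i.e. −α(T_deep − T_surf′) + β(S_deep − S_surf) = 0.
T_surf′ = T_deep − (β/α)·ΔS = 8.4 − (8.1 × 10⁻⁴/1.2 × 10⁻⁴)·(+0.75) = 3.338 °C.
Cooling required: 5.5 − (3.338) = 2.162 °C.

2.2 °C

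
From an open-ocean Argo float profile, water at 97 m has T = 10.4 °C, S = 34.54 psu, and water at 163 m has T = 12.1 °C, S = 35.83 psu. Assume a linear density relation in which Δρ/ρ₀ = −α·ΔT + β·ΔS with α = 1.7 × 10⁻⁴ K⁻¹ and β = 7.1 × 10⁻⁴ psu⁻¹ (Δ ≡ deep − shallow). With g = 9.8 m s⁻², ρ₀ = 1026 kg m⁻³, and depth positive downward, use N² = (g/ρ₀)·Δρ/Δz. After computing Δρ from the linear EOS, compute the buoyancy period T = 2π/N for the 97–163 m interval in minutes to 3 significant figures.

10.9 min

ΔT = +1.7 K, ΔS = +1.29 psu (deep − shallow).
Δρ/ρ₀ = −αΔT + βΔS = -2.89 × 10⁻⁴ + 9.159 × 10⁻⁴ = 6.269 × 10⁻⁴, so Δρ ≈ 0.6432 kg m⁻³.
N² = (g/ρ₀)·Δρ/Δz = g·(Δρ/ρ₀)/Δz = 9.8 × 6.269 × 10⁻⁴ / 66 = 9.3085 × 10⁻⁵ s⁻².
N = √(9.3085 × 10⁻⁵) = 9.6481 × 10⁻³ rad s⁻¹ → T = 2π/N = 651.24 s = 10.854 min ≈ 10.9 min.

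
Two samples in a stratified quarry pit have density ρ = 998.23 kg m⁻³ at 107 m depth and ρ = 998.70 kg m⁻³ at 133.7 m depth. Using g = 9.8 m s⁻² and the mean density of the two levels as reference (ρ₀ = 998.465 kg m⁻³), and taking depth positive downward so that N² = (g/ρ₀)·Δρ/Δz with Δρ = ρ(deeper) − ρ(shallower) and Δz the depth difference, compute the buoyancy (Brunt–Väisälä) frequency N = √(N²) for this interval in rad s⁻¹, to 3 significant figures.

0.0131 rad s⁻¹

Δρ = 998.70 − 998.23 = 0.47 kg m⁻³ over Δz = 133.7 − 107 = 26.7 m.
N² = (9.8/998.465) × (0.47/26.7) = 1.7277 × 10⁻⁴ s⁻².
N = √(1.7277 × 10⁻⁴) = 0.013144 rad s⁻¹ ≈ 0.0131 rad s⁻¹.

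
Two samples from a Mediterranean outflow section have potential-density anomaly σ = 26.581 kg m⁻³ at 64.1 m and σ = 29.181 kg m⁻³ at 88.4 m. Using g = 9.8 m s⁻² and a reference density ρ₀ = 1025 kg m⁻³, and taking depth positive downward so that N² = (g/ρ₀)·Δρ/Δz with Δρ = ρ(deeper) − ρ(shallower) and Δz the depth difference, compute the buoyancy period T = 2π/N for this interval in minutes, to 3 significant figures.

3.27 min

Δρ = 1029.181 − 1026.581 = 2.600 kg m⁻³ over Δz = 88.4 − 64.1 = 24.3 m.
N² = (9.8/1025) × (2.600/24.3) = 1.0230 × 10⁻³ s⁻².
N = √(1.0230 × 10⁻³) = 0.031984 rad s⁻¹, so T = 2π/N = 196.45 s = 3.2742 min ≈ 3.27 min.
Since Δρ > 0 the layer is stably stratified.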